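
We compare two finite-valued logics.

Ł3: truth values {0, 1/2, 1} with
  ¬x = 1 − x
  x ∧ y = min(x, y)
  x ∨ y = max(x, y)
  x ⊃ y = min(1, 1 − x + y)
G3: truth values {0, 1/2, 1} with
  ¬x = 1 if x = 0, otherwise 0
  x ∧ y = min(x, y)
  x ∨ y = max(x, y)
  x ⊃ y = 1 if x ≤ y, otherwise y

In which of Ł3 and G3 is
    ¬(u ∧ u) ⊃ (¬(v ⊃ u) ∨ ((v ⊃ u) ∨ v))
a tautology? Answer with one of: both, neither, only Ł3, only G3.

only G3

In Ł3: at u = 0, v = 1/2 the value is 1/2 — not a tautology.
In G3: every assignment gives 1 — tautology.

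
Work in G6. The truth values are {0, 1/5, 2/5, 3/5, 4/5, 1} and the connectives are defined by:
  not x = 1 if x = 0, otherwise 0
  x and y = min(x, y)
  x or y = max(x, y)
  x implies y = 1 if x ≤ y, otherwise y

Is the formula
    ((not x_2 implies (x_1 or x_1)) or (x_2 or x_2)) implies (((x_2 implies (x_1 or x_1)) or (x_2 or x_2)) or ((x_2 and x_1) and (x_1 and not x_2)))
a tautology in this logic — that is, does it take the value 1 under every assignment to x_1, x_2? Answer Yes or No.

Counterexample: take x_1 = 0, x_2 = 1/5.
not x_2 = not 1/5 = 0
x_1 or x_1 = 0 or 0 = 0
not x_2 implies (x_1 or x_1) = 0 implies 0 = 1
x_2 or x_2 = 1/5 or 1/5 = 1/5
(not x_2 implies (x_1 or x_1)) or (x_2 or x_2) = 1 or 1/5 = 1
x_1 or x_1 = 0 or 0 = 0
x_2 implies (x_1 or x_1) = 1/5 implies 0 = 0
x_2 or x_2 = 1/5 or 1/5 = 1/5
(x_2 implies (x_1 or x_1)) or (x_2 or x_2) = 0 or 1/5 = 1/5
x_2 and x_1 = 1/5 and 0 = 0
not x_2 = not 1/5 = 0
x_1 and not x_2 = 0 and 0 = 0
(x_2 and x_1) and (x_1 and not x_2) = 0 and 0 = 0
((x_2 implies (x_1 or x_1)) or (x_2 or x_2)) or ((x_2 and x_1) and (x_1 and not x_2)) = 1/5 or 0 = 1/5
((not x_2 implies (x_1 or x_1)) or (x_2 or x_2)) implies (((x_2 implies (x_1 or x_1)) or (x_2 or x_2)) or ((x_2 and x_1) and (x_1 and not x_2))) = 1 implies 1/5 = 1/5
This gives 1/5 ≠ 1.

No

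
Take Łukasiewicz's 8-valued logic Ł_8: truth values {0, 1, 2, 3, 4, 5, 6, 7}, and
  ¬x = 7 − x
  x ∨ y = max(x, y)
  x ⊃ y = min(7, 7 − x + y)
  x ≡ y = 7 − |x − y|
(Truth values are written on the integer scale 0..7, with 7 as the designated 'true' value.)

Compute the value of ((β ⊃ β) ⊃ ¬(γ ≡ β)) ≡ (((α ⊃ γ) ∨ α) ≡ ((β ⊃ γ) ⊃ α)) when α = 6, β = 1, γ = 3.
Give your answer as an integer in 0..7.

2

β ⊃ β = 1 ⊃ 1 = 7
γ ≡ β = 3 ≡ 1 = 5
¬(γ ≡ β) = ¬5 = 2
(β ⊃ β) ⊃ ¬(γ ≡ β) = 7 ⊃ 2 = 2
α ⊃ γ = 6 ⊃ 3 = 4
(α ⊃ γ) ∨ α = 4 ∨ 6 = 6
β ⊃ γ = 1 ⊃ 3 = 7
(β ⊃ γ) ⊃ α = 7 ⊃ 6 = 6
((α ⊃ γ) ∨ α) ≡ ((β ⊃ γ) ⊃ α) = 6 ≡ 6 = 7
((β ⊃ β) ⊃ ¬(γ ≡ β)) ≡ (((α ⊃ γ) ∨ α) ≡ ((β ⊃ γ) ⊃ α)) = 2 ≡ 7 = 2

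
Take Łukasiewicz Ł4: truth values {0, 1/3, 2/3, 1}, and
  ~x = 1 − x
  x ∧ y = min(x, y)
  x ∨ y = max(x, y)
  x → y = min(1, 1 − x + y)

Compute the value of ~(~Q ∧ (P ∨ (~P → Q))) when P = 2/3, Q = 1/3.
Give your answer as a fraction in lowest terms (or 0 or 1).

~Q = ~1/3 = 2/3
~P = ~2/3 = 1/3
~P → Q = 1/3 → 1/3 = 1
P ∨ (~P → Q) = 2/3 ∨ 1 = 1
~Q ∧ (P ∨ (~P → Q)) = 2/3 ∧ 1 = 2/3
~(~Q ∧ (P ∨ (~P → Q))) = ~2/3 = 1/3

1/3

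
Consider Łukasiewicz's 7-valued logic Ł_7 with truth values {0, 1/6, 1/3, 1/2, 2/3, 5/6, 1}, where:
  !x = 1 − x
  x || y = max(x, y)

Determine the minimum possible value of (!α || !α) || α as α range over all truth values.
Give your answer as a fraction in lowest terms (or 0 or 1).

Take α = 1/2:
!α = !1/2 = 1/2
!α = !1/2 = 1/2
!α || !α = 1/2 || 1/2 = 1/2
(!α || !α) || α = 1/2 || 1/2 = 1/2
No assignment yields a value below 1/2, so this is the minimum.

1/2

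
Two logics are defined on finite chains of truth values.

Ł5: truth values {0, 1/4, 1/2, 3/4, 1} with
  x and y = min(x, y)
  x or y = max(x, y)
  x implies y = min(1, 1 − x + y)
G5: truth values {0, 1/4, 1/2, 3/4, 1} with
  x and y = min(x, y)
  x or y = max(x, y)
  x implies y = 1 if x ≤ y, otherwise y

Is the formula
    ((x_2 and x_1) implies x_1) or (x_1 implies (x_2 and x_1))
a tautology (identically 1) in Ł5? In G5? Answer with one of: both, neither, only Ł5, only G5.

both

In Ł5: every assignment gives 1 — tautology.
In G5: every assignment gives 1 — tautology.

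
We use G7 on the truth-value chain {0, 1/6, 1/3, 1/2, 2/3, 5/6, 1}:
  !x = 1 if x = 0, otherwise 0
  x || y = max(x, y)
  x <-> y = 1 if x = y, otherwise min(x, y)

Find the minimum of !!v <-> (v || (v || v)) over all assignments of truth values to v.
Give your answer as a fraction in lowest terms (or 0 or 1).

Take v = 1/6:
!v = !1/6 = 0
!!v = !0 = 1
v || v = 1/6 || 1/6 = 1/6
v || (v || v) = 1/6 || 1/6 = 1/6
!!v <-> (v || (v || v)) = 1 <-> 1/6 = 1/6
No assignment yields a value below 1/6, so this is the minimum.

1/6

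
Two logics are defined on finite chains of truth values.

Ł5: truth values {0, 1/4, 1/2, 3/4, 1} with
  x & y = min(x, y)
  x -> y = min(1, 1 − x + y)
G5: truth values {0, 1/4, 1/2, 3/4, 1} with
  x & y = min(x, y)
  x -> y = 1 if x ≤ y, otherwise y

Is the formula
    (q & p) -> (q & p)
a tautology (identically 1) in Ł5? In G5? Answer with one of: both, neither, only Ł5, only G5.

In Ł5: every assignment gives 1 — tautology.
In G5: every assignment gives 1 — tautology.

both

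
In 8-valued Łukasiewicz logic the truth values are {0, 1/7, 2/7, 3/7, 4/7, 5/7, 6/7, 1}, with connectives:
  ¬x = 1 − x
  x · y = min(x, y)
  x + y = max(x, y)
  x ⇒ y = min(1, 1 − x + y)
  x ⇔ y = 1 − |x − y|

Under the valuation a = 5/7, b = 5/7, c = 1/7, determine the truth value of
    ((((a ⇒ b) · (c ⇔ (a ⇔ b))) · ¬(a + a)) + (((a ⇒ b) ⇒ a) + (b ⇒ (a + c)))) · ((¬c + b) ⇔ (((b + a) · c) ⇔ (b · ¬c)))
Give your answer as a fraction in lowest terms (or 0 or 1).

4/7

a ⇒ b = 5/7 ⇒ 5/7 = 1
a ⇔ b = 5/7 ⇔ 5/7 = 1
c ⇔ (a ⇔ b) = 1/7 ⇔ 1 = 1/7
(a ⇒ b) · (c ⇔ (a ⇔ b)) = 1 · 1/7 = 1/7
a + a = 5/7 + 5/7 = 5/7
¬(a + a) = ¬5/7 = 2/7
((a ⇒ b) · (c ⇔ (a ⇔ b))) · ¬(a + a) = 1/7 · 2/7 = 1/7
a ⇒ b = 5/7 ⇒ 5/7 = 1
(a ⇒ b) ⇒ a = 1 ⇒ 5/7 = 5/7
a + c = 5/7 + 1/7 = 5/7
b ⇒ (a + c) = 5/7 ⇒ 5/7 = 1
((a ⇒ b) ⇒ a) + (b ⇒ (a + c)) = 5/7 + 1 = 1
(((a ⇒ b) · (c ⇔ (a ⇔ b))) · ¬(a + a)) + (((a ⇒ b) ⇒ a) + (b ⇒ (a + c))) = 1/7 + 1 = 1
¬c = ¬1/7 = 6/7
¬c + b = 6/7 + 5/7 = 6/7
b + a = 5/7 + 5/7 = 5/7
(b + a) · c = 5/7 · 1/7 = 1/7
¬c = ¬1/7 = 6/7
b · ¬c = 5/7 · 6/7 = 5/7
((b + a) · c) ⇔ (b · ¬c) = 1/7 ⇔ 5/7 = 3/7
(¬c + b) ⇔ (((b + a) · c) ⇔ (b · ¬c)) = 6/7 ⇔ 3/7 = 4/7
((((a ⇒ b) · (c ⇔ (a ⇔ b))) · ¬(a + a)) + (((a ⇒ b) ⇒ a) + (b ⇒ (a + c)))) · ((¬c + b) ⇔ (((b + a) · c) ⇔ (b · ¬c))) = 1 · 4/7 = 4/7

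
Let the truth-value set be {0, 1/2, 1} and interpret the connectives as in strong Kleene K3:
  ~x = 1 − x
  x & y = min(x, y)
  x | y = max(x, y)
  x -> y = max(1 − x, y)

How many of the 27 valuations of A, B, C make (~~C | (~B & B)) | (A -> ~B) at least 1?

value 1: 19 assignments (counts)
value 1/2: 7 assignments
value 0: 1 assignment
So 19 of the 27 assignments meet the threshold.

19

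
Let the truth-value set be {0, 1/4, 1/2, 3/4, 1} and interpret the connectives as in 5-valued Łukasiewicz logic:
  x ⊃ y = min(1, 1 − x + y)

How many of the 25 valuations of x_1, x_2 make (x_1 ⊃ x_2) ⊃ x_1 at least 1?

value 1: 9 assignments (counts)
value 3/4: 3 assignments
value 1/2: 4 assignments
value 1/4: 4 assignments
value 0: 5 assignments
So 9 of the 25 assignments meet the threshold.

9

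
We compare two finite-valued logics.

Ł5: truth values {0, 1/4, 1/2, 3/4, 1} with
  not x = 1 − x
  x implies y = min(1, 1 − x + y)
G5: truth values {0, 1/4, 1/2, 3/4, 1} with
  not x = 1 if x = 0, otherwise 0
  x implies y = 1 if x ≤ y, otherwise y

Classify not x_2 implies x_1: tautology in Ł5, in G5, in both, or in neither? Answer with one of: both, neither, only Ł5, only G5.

In Ł5: at x_1 = 0, x_2 = 0 the value is 0 — not a tautology.
In G5: at x_1 = 0, x_2 = 0 the value is 0 — not a tautology.

neither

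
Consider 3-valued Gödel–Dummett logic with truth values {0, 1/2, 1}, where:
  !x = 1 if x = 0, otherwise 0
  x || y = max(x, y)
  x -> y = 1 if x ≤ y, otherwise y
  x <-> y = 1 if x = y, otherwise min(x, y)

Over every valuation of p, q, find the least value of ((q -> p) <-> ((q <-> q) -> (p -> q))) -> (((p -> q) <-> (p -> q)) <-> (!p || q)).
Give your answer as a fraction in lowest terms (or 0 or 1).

Take p = 1/2, q = 1/2:
q -> p = 1/2 -> 1/2 = 1
q <-> q = 1/2 <-> 1/2 = 1
p -> q = 1/2 -> 1/2 = 1
(q <-> q) -> (p -> q) = 1 -> 1 = 1
(q -> p) <-> ((q <-> q) -> (p -> q)) = 1 <-> 1 = 1
p -> q = 1/2 -> 1/2 = 1
p -> q = 1/2 -> 1/2 = 1
(p -> q) <-> (p -> q) = 1 <-> 1 = 1
!p = !1/2 = 0
!p || q = 0 || 1/2 = 1/2
((p -> q) <-> (p -> q)) <-> (!p || q) = 1 <-> 1/2 = 1/2
((q -> p) <-> ((q <-> q) -> (p -> q))) -> (((p -> q) <-> (p -> q)) <-> (!p || q)) = 1 -> 1/2 = 1/2
No assignment yields a value below 1/2, so this is the minimum.

1/2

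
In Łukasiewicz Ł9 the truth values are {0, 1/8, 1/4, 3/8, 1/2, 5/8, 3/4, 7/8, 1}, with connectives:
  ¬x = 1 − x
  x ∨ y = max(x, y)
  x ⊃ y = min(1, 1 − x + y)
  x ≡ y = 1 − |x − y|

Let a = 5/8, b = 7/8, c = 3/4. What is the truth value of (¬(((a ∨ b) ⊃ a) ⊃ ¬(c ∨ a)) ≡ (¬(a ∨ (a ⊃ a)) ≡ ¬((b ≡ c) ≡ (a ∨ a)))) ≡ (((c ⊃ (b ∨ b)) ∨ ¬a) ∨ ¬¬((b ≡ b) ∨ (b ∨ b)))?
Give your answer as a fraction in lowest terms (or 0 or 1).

3/4

a ∨ b = 5/8 ∨ 7/8 = 7/8
(a ∨ b) ⊃ a = 7/8 ⊃ 5/8 = 3/4
c ∨ a = 3/4 ∨ 5/8 = 3/4
¬(c ∨ a) = ¬3/4 = 1/4
((a ∨ b) ⊃ a) ⊃ ¬(c ∨ a) = 3/4 ⊃ 1/4 = 1/2
¬(((a ∨ b) ⊃ a) ⊃ ¬(c ∨ a)) = ¬1/2 = 1/2
a ⊃ a = 5/8 ⊃ 5/8 = 1
a ∨ (a ⊃ a) = 5/8 ∨ 1 = 1
¬(a ∨ (a ⊃ a)) = ¬1 = 0
b ≡ c = 7/8 ≡ 3/4 = 7/8
a ∨ a = 5/8 ∨ 5/8 = 5/8
(b ≡ c) ≡ (a ∨ a) = 7/8 ≡ 5/8 = 3/4
¬((b ≡ c) ≡ (a ∨ a)) = ¬3/4 = 1/4
¬(a ∨ (a ⊃ a)) ≡ ¬((b ≡ c) ≡ (a ∨ a)) = 0 ≡ 1/4 = 3/4
¬(((a ∨ b) ⊃ a) ⊃ ¬(c ∨ a)) ≡ (¬(a ∨ (a ⊃ a)) ≡ ¬((b ≡ c) ≡ (a ∨ a))) = 1/2 ≡ 3/4 = 3/4
b ∨ b = 7/8 ∨ 7/8 = 7/8
c ⊃ (b ∨ b) = 3/4 ⊃ 7/8 = 1
¬a = ¬5/8 = 3/8
(c ⊃ (b ∨ b)) ∨ ¬a = 1 ∨ 3/8 = 1
b ≡ b = 7/8 ≡ 7/8 = 1
b ∨ b = 7/8 ∨ 7/8 = 7/8
(b ≡ b) ∨ (b ∨ b) = 1 ∨ 7/8 = 1
¬((b ≡ b) ∨ (b ∨ b)) = ¬1 = 0
¬¬((b ≡ b) ∨ (b ∨ b)) = ¬0 = 1
((c ⊃ (b ∨ b)) ∨ ¬a) ∨ ¬¬((b ≡ b) ∨ (b ∨ b)) = 1 ∨ 1 = 1
(¬(((a ∨ b) ⊃ a) ⊃ ¬(c ∨ a)) ≡ (¬(a ∨ (a ⊃ a)) ≡ ¬((b ≡ c) ≡ (a ∨ a)))) ≡ (((c ⊃ (b ∨ b)) ∨ ¬a) ∨ ¬¬((b ≡ b) ∨ (b ∨ b))) = 3/4 ≡ 1 = 3/4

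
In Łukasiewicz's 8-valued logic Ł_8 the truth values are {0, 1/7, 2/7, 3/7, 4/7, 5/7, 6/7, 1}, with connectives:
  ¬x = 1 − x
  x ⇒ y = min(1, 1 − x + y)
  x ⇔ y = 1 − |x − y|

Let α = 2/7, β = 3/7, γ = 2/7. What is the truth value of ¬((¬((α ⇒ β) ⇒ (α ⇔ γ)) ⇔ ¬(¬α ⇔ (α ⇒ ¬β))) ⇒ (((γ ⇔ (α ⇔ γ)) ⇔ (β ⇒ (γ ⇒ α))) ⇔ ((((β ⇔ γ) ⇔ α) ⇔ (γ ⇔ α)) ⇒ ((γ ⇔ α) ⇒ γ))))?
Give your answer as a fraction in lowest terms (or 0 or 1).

α ⇒ β = 2/7 ⇒ 3/7 = 1
α ⇔ γ = 2/7 ⇔ 2/7 = 1
(α ⇒ β) ⇒ (α ⇔ γ) = 1 ⇒ 1 = 1
¬((α ⇒ β) ⇒ (α ⇔ γ)) = ¬1 = 0
¬α = ¬2/7 = 5/7
¬β = ¬3/7 = 4/7
α ⇒ ¬β = 2/7 ⇒ 4/7 = 1
¬α ⇔ (α ⇒ ¬β) = 5/7 ⇔ 1 = 5/7
¬(¬α ⇔ (α ⇒ ¬β)) = ¬5/7 = 2/7
¬((α ⇒ β) ⇒ (α ⇔ γ)) ⇔ ¬(¬α ⇔ (α ⇒ ¬β)) = 0 ⇔ 2/7 = 5/7
α ⇔ γ = 2/7 ⇔ 2/7 = 1
γ ⇔ (α ⇔ γ) = 2/7 ⇔ 1 = 2/7
γ ⇒ α = 2/7 ⇒ 2/7 = 1
β ⇒ (γ ⇒ α) = 3/7 ⇒ 1 = 1
(γ ⇔ (α ⇔ γ)) ⇔ (β ⇒ (γ ⇒ α)) = 2/7 ⇔ 1 = 2/7
β ⇔ γ = 3/7 ⇔ 2/7 = 6/7
(β ⇔ γ) ⇔ α = 6/7 ⇔ 2/7 = 3/7
γ ⇔ α = 2/7 ⇔ 2/7 = 1
((β ⇔ γ) ⇔ α) ⇔ (γ ⇔ α) = 3/7 ⇔ 1 = 3/7
γ ⇔ α = 2/7 ⇔ 2/7 = 1
(γ ⇔ α) ⇒ γ = 1 ⇒ 2/7 = 2/7
(((β ⇔ γ) ⇔ α) ⇔ (γ ⇔ α)) ⇒ ((γ ⇔ α) ⇒ γ) = 3/7 ⇒ 2/7 = 6/7
((γ ⇔ (α ⇔ γ)) ⇔ (β ⇒ (γ ⇒ α))) ⇔ ((((β ⇔ γ) ⇔ α) ⇔ (γ ⇔ α)) ⇒ ((γ ⇔ α) ⇒ γ)) = 2/7 ⇔ 6/7 = 3/7
(¬((α ⇒ β) ⇒ (α ⇔ γ)) ⇔ ¬(¬α ⇔ (α ⇒ ¬β))) ⇒ (((γ ⇔ (α ⇔ γ)) ⇔ (β ⇒ (γ ⇒ α))) ⇔ ((((β ⇔ γ) ⇔ α) ⇔ (γ ⇔ α)) ⇒ ((γ ⇔ α) ⇒ γ))) = 5/7 ⇒ 3/7 = 5/7
¬((¬((α ⇒ β) ⇒ (α ⇔ γ)) ⇔ ¬(¬α ⇔ (α ⇒ ¬β))) ⇒ (((γ ⇔ (α ⇔ γ)) ⇔ (β ⇒ (γ ⇒ α))) ⇔ ((((β ⇔ γ) ⇔ α) ⇔ (γ ⇔ α)) ⇒ ((γ ⇔ α) ⇒ γ)))) = ¬5/7 = 2/7

2/7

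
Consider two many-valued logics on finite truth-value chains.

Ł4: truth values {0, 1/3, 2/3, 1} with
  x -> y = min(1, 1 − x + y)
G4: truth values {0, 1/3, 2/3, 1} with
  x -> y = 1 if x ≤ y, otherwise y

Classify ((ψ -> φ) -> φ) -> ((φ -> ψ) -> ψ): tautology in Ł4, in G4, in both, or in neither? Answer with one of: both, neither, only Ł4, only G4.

In Ł4: every assignment gives 1 — tautology.
In G4: at φ = 0, ψ = 1/3 the value is 1/3 — not a tautology.

only Ł4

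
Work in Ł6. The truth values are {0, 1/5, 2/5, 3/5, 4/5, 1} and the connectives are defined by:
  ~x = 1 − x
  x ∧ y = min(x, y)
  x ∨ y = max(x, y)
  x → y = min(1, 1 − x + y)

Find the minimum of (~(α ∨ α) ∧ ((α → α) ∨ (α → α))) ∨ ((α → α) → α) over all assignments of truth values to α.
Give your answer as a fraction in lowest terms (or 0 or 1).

3/5

Take α = 2/5:
α ∨ α = 2/5 ∨ 2/5 = 2/5
~(α ∨ α) = ~2/5 = 3/5
α → α = 2/5 → 2/5 = 1
α → α = 2/5 → 2/5 = 1
(α → α) ∨ (α → α) = 1 ∨ 1 = 1
~(α ∨ α) ∧ ((α → α) ∨ (α → α)) = 3/5 ∧ 1 = 3/5
α → α = 2/5 → 2/5 = 1
(α → α) → α = 1 → 2/5 = 2/5
(~(α ∨ α) ∧ ((α → α) ∨ (α → α))) ∨ ((α → α) → α) = 3/5 ∨ 2/5 = 3/5
No assignment yields a value below 3/5, so this is the minimum.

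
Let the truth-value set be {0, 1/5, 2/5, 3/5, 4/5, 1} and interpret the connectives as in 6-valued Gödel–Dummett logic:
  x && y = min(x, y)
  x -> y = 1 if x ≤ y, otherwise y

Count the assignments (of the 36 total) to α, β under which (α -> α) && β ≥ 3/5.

18

value 1: 6 assignments (counts)
value 4/5: 6 assignments (counts)
value 3/5: 6 assignments (counts)
value 2/5: 6 assignments
value 1/5: 6 assignments
value 0: 6 assignments
So 18 of the 36 assignments meet the threshold.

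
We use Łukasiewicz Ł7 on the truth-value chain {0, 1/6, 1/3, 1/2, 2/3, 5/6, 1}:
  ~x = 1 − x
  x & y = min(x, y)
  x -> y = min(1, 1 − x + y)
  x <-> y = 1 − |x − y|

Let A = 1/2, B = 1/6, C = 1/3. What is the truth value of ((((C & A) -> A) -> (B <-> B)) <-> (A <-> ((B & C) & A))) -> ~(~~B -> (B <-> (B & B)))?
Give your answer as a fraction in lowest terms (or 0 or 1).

1/3

C & A = 1/3 & 1/2 = 1/3
(C & A) -> A = 1/3 -> 1/2 = 1
B <-> B = 1/6 <-> 1/6 = 1
((C & A) -> A) -> (B <-> B) = 1 -> 1 = 1
B & C = 1/6 & 1/3 = 1/6
(B & C) & A = 1/6 & 1/2 = 1/6
A <-> ((B & C) & A) = 1/2 <-> 1/6 = 2/3
(((C & A) -> A) -> (B <-> B)) <-> (A <-> ((B & C) & A)) = 1 <-> 2/3 = 2/3
~B = ~1/6 = 5/6
~~B = ~5/6 = 1/6
B & B = 1/6 & 1/6 = 1/6
B <-> (B & B) = 1/6 <-> 1/6 = 1
~~B -> (B <-> (B & B)) = 1/6 -> 1 = 1
~(~~B -> (B <-> (B & B))) = ~1 = 0
((((C & A) -> A) -> (B <-> B)) <-> (A <-> ((B & C) & A))) -> ~(~~B -> (B <-> (B & B))) = 2/3 -> 0 = 1/3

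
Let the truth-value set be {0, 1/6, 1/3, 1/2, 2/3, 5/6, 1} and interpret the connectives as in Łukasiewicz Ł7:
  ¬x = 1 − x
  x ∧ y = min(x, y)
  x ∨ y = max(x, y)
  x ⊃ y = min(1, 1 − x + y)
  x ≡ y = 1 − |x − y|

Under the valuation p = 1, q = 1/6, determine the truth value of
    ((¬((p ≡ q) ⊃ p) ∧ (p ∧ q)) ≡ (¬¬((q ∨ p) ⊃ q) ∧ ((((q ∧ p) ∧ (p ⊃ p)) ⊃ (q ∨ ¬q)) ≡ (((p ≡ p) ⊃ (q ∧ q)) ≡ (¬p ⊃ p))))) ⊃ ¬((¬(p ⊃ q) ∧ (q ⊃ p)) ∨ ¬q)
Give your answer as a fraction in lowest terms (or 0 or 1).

1/3

p ≡ q = 1 ≡ 1/6 = 1/6
(p ≡ q) ⊃ p = 1/6 ⊃ 1 = 1
¬((p ≡ q) ⊃ p) = ¬1 = 0
p ∧ q = 1 ∧ 1/6 = 1/6
¬((p ≡ q) ⊃ p) ∧ (p ∧ q) = 0 ∧ 1/6 = 0
q ∨ p = 1/6 ∨ 1 = 1
(q ∨ p) ⊃ q = 1 ⊃ 1/6 = 1/6
¬((q ∨ p) ⊃ q) = ¬1/6 = 5/6
¬¬((q ∨ p) ⊃ q) = ¬5/6 = 1/6
q ∧ p = 1/6 ∧ 1 = 1/6
p ⊃ p = 1 ⊃ 1 = 1
(q ∧ p) ∧ (p ⊃ p) = 1/6 ∧ 1 = 1/6
¬q = ¬1/6 = 5/6
q ∨ ¬q = 1/6 ∨ 5/6 = 5/6
((q ∧ p) ∧ (p ⊃ p)) ⊃ (q ∨ ¬q) = 1/6 ⊃ 5/6 = 1
p ≡ p = 1 ≡ 1 = 1
q ∧ q = 1/6 ∧ 1/6 = 1/6
(p ≡ p) ⊃ (q ∧ q) = 1 ⊃ 1/6 = 1/6
¬p = ¬1 = 0
¬p ⊃ p = 0 ⊃ 1 = 1
((p ≡ p) ⊃ (q ∧ q)) ≡ (¬p ⊃ p) = 1/6 ≡ 1 = 1/6
(((q ∧ p) ∧ (p ⊃ p)) ⊃ (q ∨ ¬q)) ≡ (((p ≡ p) ⊃ (q ∧ q)) ≡ (¬p ⊃ p)) = 1 ≡ 1/6 = 1/6
¬¬((q ∨ p) ⊃ q) ∧ ((((q ∧ p) ∧ (p ⊃ p)) ⊃ (q ∨ ¬q)) ≡ (((p ≡ p) ⊃ (q ∧ q)) ≡ (¬p ⊃ p))) = 1/6 ∧ 1/6 = 1/6
(¬((p ≡ q) ⊃ p) ∧ (p ∧ q)) ≡ (¬¬((q ∨ p) ⊃ q) ∧ ((((q ∧ p) ∧ (p ⊃ p)) ⊃ (q ∨ ¬q)) ≡ (((p ≡ p) ⊃ (q ∧ q)) ≡ (¬p ⊃ p)))) = 0 ≡ 1/6 = 5/6
p ⊃ q = 1 ⊃ 1/6 = 1/6
¬(p ⊃ q) = ¬1/6 = 5/6
q ⊃ p = 1/6 ⊃ 1 = 1
¬(p ⊃ q) ∧ (q ⊃ p) = 5/6 ∧ 1 = 5/6
¬q = ¬1/6 = 5/6
(¬(p ⊃ q) ∧ (q ⊃ p)) ∨ ¬q = 5/6 ∨ 5/6 = 5/6
¬((¬(p ⊃ q) ∧ (q ⊃ p)) ∨ ¬q) = ¬5/6 = 1/6
((¬((p ≡ q) ⊃ p) ∧ (p ∧ q)) ≡ (¬¬((q ∨ p) ⊃ q) ∧ ((((q ∧ p) ∧ (p ⊃ p)) ⊃ (q ∨ ¬q)) ≡ (((p ≡ p) ⊃ (q ∧ q)) ≡ (¬p ⊃ p))))) ⊃ ¬((¬(p ⊃ q) ∧ (q ⊃ p)) ∨ ¬q) = 5/6 ⊃ 1/6 = 1/3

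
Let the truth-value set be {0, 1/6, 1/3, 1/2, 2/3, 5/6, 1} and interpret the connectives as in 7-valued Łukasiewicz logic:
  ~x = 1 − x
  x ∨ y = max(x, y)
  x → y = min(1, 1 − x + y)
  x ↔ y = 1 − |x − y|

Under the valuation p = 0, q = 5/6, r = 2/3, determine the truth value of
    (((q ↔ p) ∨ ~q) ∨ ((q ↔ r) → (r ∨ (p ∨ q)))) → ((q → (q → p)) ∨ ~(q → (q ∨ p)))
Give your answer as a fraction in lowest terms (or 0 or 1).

q ↔ p = 5/6 ↔ 0 = 1/6
~q = ~5/6 = 1/6
(q ↔ p) ∨ ~q = 1/6 ∨ 1/6 = 1/6
q ↔ r = 5/6 ↔ 2/3 = 5/6
p ∨ q = 0 ∨ 5/6 = 5/6
r ∨ (p ∨ q) = 2/3 ∨ 5/6 = 5/6
(q ↔ r) → (r ∨ (p ∨ q)) = 5/6 → 5/6 = 1
((q ↔ p) ∨ ~q) ∨ ((q ↔ r) → (r ∨ (p ∨ q))) = 1/6 ∨ 1 = 1
q → p = 5/6 → 0 = 1/6
q → (q → p) = 5/6 → 1/6 = 1/3
q ∨ p = 5/6 ∨ 0 = 5/6
q → (q ∨ p) = 5/6 → 5/6 = 1
~(q → (q ∨ p)) = ~1 = 0
(q → (q → p)) ∨ ~(q → (q ∨ p)) = 1/3 ∨ 0 = 1/3
(((q ↔ p) ∨ ~q) ∨ ((q ↔ r) → (r ∨ (p ∨ q)))) → ((q → (q → p)) ∨ ~(q → (q ∨ p))) = 1 → 1/3 = 1/3

1/3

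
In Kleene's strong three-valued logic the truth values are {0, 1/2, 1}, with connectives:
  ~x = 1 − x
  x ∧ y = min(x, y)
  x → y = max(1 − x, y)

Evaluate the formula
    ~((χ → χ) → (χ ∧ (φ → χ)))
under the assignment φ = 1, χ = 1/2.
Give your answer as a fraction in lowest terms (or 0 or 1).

1/2

χ → χ = 1/2 → 1/2 = 1/2
φ → χ = 1 → 1/2 = 1/2
χ ∧ (φ → χ) = 1/2 ∧ 1/2 = 1/2
(χ → χ) → (χ ∧ (φ → χ)) = 1/2 → 1/2 = 1/2
~((χ → χ) → (χ ∧ (φ → χ))) = ~1/2 = 1/2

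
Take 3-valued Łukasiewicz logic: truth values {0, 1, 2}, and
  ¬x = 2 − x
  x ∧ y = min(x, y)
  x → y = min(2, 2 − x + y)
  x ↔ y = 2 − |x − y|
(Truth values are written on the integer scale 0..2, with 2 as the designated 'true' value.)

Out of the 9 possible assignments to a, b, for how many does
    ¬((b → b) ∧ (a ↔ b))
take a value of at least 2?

a = 0, b = 0 ↦ 0  <
a = 0, b = 1 ↦ 1  <
a = 0, b = 2 ↦ 2  ≥
a = 1, b = 0 ↦ 1  <
a = 1, b = 1 ↦ 0  <
a = 1, b = 2 ↦ 1  <
a = 2, b = 0 ↦ 2  ≥
a = 2, b = 1 ↦ 1  <
a = 2, b = 2 ↦ 0  <
So 2 of the 9 assignments meet the threshold.

2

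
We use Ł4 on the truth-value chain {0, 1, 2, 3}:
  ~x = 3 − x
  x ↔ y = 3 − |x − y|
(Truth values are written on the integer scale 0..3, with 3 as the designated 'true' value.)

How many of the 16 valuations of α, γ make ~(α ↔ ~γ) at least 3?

2

α = 0, γ = 0 ↦ 3  ≥
α = 0, γ = 1 ↦ 2  <
α = 0, γ = 2 ↦ 1  <
α = 0, γ = 3 ↦ 0  <
α = 1, γ = 0 ↦ 2  <
α = 1, γ = 1 ↦ 1  <
α = 1, γ = 2 ↦ 0  <
α = 1, γ = 3 ↦ 1  <
α = 2, γ = 0 ↦ 1  <
α = 2, γ = 1 ↦ 0  <
α = 2, γ = 2 ↦ 1  <
α = 2, γ = 3 ↦ 2  <
α = 3, γ = 0 ↦ 0  <
α = 3, γ = 1 ↦ 1  <
α = 3, γ = 2 ↦ 2  <
α = 3, γ = 3 ↦ 3  ≥
So 2 of the 16 assignments meet the threshold.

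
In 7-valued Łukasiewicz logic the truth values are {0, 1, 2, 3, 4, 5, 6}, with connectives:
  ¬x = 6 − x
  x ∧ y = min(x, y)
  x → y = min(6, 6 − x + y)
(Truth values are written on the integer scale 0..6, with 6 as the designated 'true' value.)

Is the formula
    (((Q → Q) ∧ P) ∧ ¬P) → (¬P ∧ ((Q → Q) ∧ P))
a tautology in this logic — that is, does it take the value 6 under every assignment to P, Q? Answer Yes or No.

Yes

At P = 5, Q = 4, for instance:
Q → Q = 4 → 4 = 6
(Q → Q) ∧ P = 6 ∧ 5 = 5
¬P = ¬5 = 1
((Q → Q) ∧ P) ∧ ¬P = 5 ∧ 1 = 1
¬P ∧ ((Q → Q) ∧ P) = 1 ∧ 5 = 1
(((Q → Q) ∧ P) ∧ ¬P) → (¬P ∧ ((Q → Q) ∧ P)) = 1 → 1 = 6
and checking the remaining 48 assignments likewise gives ≥ 6 in every case.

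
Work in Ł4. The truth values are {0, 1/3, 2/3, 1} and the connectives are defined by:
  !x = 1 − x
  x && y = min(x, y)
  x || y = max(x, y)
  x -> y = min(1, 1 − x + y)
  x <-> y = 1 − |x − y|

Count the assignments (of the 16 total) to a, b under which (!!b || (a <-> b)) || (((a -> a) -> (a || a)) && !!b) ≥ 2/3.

a = 0, b = 0 ↦ 1  ≥
a = 0, b = 1/3 ↦ 2/3  ≥
a = 0, b = 2/3 ↦ 2/3  ≥
a = 0, b = 1 ↦ 1  ≥
a = 1/3, b = 0 ↦ 2/3  ≥
a = 1/3, b = 1/3 ↦ 1  ≥
a = 1/3, b = 2/3 ↦ 2/3  ≥
a = 1/3, b = 1 ↦ 1  ≥
a = 2/3, b = 0 ↦ 1/3  <
a = 2/3, b = 1/3 ↦ 2/3  ≥
a = 2/3, b = 2/3 ↦ 1  ≥
a = 2/3, b = 1 ↦ 1  ≥
a = 1, b = 0 ↦ 0  <
a = 1, b = 1/3 ↦ 1/3  <
a = 1, b = 2/3 ↦ 2/3  ≥
a = 1, b = 1 ↦ 1  ≥
So 13 of the 16 assignments meet the threshold.

13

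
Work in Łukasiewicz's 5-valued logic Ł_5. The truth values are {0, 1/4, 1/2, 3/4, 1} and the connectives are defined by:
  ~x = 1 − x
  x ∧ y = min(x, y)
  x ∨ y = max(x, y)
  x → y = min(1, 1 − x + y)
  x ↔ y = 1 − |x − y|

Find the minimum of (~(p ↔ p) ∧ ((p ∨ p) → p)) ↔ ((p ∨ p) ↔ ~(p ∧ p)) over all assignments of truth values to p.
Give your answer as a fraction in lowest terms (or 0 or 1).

0

Take p = 1/2:
p ↔ p = 1/2 ↔ 1/2 = 1
~(p ↔ p) = ~1 = 0
p ∨ p = 1/2 ∨ 1/2 = 1/2
(p ∨ p) → p = 1/2 → 1/2 = 1
~(p ↔ p) ∧ ((p ∨ p) → p) = 0 ∧ 1 = 0
p ∨ p = 1/2 ∨ 1/2 = 1/2
p ∧ p = 1/2 ∧ 1/2 = 1/2
~(p ∧ p) = ~1/2 = 1/2
(p ∨ p) ↔ ~(p ∧ p) = 1/2 ↔ 1/2 = 1
(~(p ↔ p) ∧ ((p ∨ p) → p)) ↔ ((p ∨ p) ↔ ~(p ∧ p)) = 0 ↔ 1 = 0
No assignment yields a value below 0, so this is the minimum.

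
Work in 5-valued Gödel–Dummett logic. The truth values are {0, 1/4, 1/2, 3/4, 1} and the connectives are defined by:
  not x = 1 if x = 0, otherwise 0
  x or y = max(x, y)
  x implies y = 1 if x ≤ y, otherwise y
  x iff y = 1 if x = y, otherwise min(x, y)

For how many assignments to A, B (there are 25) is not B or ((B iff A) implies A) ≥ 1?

22

value 1: 22 assignments (counts)
value 3/4: 1 assignment
value 1/2: 1 assignment
value 1/4: 1 assignment
So 22 of the 25 assignments meet the threshold.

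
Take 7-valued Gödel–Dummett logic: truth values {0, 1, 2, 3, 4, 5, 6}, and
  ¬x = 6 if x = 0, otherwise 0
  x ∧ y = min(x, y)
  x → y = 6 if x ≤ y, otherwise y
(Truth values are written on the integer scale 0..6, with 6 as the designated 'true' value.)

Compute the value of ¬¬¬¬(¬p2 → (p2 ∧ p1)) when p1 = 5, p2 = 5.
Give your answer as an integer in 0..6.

¬p2 = ¬5 = 0
p2 ∧ p1 = 5 ∧ 5 = 5
¬p2 → (p2 ∧ p1) = 0 → 5 = 6
¬(¬p2 → (p2 ∧ p1)) = ¬6 = 0
¬¬(¬p2 → (p2 ∧ p1)) = ¬0 = 6
¬¬¬(¬p2 → (p2 ∧ p1)) = ¬6 = 0
¬¬¬¬(¬p2 → (p2 ∧ p1)) = ¬0 = 6

6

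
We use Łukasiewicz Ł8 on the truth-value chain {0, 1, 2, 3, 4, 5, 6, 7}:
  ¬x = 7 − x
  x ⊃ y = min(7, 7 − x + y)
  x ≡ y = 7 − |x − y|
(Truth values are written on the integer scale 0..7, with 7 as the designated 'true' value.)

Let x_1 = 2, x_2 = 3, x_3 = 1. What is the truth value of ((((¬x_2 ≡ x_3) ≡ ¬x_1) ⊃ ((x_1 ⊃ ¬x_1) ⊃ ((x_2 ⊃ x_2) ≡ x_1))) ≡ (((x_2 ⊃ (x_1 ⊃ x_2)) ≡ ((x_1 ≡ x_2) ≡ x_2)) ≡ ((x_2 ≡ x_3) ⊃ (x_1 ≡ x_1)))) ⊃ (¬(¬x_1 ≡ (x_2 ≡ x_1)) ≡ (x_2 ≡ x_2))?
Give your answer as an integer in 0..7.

2

¬x_2 = ¬3 = 4
¬x_2 ≡ x_3 = 4 ≡ 1 = 4
¬x_1 = ¬2 = 5
(¬x_2 ≡ x_3) ≡ ¬x_1 = 4 ≡ 5 = 6
¬x_1 = ¬2 = 5
x_1 ⊃ ¬x_1 = 2 ⊃ 5 = 7
x_2 ⊃ x_2 = 3 ⊃ 3 = 7
(x_2 ⊃ x_2) ≡ x_1 = 7 ≡ 2 = 2
(x_1 ⊃ ¬x_1) ⊃ ((x_2 ⊃ x_2) ≡ x_1) = 7 ⊃ 2 = 2
((¬x_2 ≡ x_3) ≡ ¬x_1) ⊃ ((x_1 ⊃ ¬x_1) ⊃ ((x_2 ⊃ x_2) ≡ x_1)) = 6 ⊃ 2 = 3
x_1 ⊃ x_2 = 2 ⊃ 3 = 7
x_2 ⊃ (x_1 ⊃ x_2) = 3 ⊃ 7 = 7
x_1 ≡ x_2 = 2 ≡ 3 = 6
(x_1 ≡ x_2) ≡ x_2 = 6 ≡ 3 = 4
(x_2 ⊃ (x_1 ⊃ x_2)) ≡ ((x_1 ≡ x_2) ≡ x_2) = 7 ≡ 4 = 4
x_2 ≡ x_3 = 3 ≡ 1 = 5
x_1 ≡ x_1 = 2 ≡ 2 = 7
(x_2 ≡ x_3) ⊃ (x_1 ≡ x_1) = 5 ⊃ 7 = 7
((x_2 ⊃ (x_1 ⊃ x_2)) ≡ ((x_1 ≡ x_2) ≡ x_2)) ≡ ((x_2 ≡ x_3) ⊃ (x_1 ≡ x_1)) = 4 ≡ 7 = 4
(((¬x_2 ≡ x_3) ≡ ¬x_1) ⊃ ((x_1 ⊃ ¬x_1) ⊃ ((x_2 ⊃ x_2) ≡ x_1))) ≡ (((x_2 ⊃ (x_1 ⊃ x_2)) ≡ ((x_1 ≡ x_2) ≡ x_2)) ≡ ((x_2 ≡ x_3) ⊃ (x_1 ≡ x_1))) = 3 ≡ 4 = 6
¬x_1 = ¬2 = 5
x_2 ≡ x_1 = 3 ≡ 2 = 6
¬x_1 ≡ (x_2 ≡ x_1) = 5 ≡ 6 = 6
¬(¬x_1 ≡ (x_2 ≡ x_1)) = ¬6 = 1
x_2 ≡ x_2 = 3 ≡ 3 = 7
¬(¬x_1 ≡ (x_2 ≡ x_1)) ≡ (x_2 ≡ x_2) = 1 ≡ 7 = 1
((((¬x_2 ≡ x_3) ≡ ¬x_1) ⊃ ((x_1 ⊃ ¬x_1) ⊃ ((x_2 ⊃ x_2) ≡ x_1))) ≡ (((x_2 ⊃ (x_1 ⊃ x_2)) ≡ ((x_1 ≡ x_2) ≡ x_2)) ≡ ((x_2 ≡ x_3) ⊃ (x_1 ≡ x_1)))) ⊃ (¬(¬x_1 ≡ (x_2 ≡ x_1)) ≡ (x_2 ≡ x_2)) = 6 ⊃ 1 = 2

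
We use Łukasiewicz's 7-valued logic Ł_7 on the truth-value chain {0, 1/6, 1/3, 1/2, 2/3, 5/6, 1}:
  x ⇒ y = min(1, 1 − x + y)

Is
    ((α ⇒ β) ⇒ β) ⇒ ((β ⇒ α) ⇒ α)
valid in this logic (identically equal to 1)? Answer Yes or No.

Yes

At α = 2/3, β = 1, for instance:
α ⇒ β = 2/3 ⇒ 1 = 1
(α ⇒ β) ⇒ β = 1 ⇒ 1 = 1
β ⇒ α = 1 ⇒ 2/3 = 2/3
(β ⇒ α) ⇒ α = 2/3 ⇒ 2/3 = 1
((α ⇒ β) ⇒ β) ⇒ ((β ⇒ α) ⇒ α) = 1 ⇒ 1 = 1
and checking the remaining 48 assignments likewise gives ≥ 1 in every case.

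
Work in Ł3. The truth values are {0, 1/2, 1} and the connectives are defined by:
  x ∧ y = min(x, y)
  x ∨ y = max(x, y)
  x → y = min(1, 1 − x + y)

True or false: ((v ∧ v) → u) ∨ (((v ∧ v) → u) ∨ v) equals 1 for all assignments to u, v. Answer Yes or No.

Counterexample: take u = 0, v = 1/2.
v ∧ v = 1/2 ∧ 1/2 = 1/2
(v ∧ v) → u = 1/2 → 0 = 1/2
((v ∧ v) → u) ∨ v = 1/2 ∨ 1/2 = 1/2
((v ∧ v) → u) ∨ (((v ∧ v) → u) ∨ v) = 1/2 ∨ 1/2 = 1/2
This gives 1/2 ≠ 1.

No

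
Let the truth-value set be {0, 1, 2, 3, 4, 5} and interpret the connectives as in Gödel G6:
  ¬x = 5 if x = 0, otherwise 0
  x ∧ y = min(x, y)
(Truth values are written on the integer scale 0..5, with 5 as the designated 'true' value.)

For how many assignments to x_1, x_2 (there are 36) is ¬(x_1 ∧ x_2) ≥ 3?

11

value 5: 11 assignments (counts)
value 0: 25 assignments
So 11 of the 36 assignments meet the threshold.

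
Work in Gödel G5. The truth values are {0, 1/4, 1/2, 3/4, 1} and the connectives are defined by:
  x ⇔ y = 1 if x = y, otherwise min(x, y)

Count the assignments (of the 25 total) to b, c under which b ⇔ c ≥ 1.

value 1: 5 assignments (counts)
value 3/4: 2 assignments
value 1/2: 4 assignments
value 1/4: 6 assignments
value 0: 8 assignments
So 5 of the 25 assignments meet the threshold.

5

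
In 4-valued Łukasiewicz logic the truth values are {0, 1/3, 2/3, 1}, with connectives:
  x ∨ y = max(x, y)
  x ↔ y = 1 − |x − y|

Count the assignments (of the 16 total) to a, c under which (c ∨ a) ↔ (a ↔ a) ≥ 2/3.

12

a = 0, c = 0 ↦ 0  <
a = 0, c = 1/3 ↦ 1/3  <
a = 0, c = 2/3 ↦ 2/3  ≥
a = 0, c = 1 ↦ 1  ≥
a = 1/3, c = 0 ↦ 1/3  <
a = 1/3, c = 1/3 ↦ 1/3  <
a = 1/3, c = 2/3 ↦ 2/3  ≥
a = 1/3, c = 1 ↦ 1  ≥
a = 2/3, c = 0 ↦ 2/3  ≥
a = 2/3, c = 1/3 ↦ 2/3  ≥
a = 2/3, c = 2/3 ↦ 2/3  ≥
a = 2/3, c = 1 ↦ 1  ≥
a = 1, c = 0 ↦ 1  ≥
a = 1, c = 1/3 ↦ 1  ≥
a = 1, c = 2/3 ↦ 1  ≥
a = 1, c = 1 ↦ 1  ≥
So 12 of the 16 assignments meet the threshold.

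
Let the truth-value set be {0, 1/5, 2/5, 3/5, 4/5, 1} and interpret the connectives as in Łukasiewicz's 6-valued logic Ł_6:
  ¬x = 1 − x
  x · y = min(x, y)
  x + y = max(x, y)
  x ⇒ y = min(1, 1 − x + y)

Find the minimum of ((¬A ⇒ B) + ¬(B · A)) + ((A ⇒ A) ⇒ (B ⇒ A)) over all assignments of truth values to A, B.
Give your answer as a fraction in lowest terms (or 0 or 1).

4/5

Take A = 1/5, B = 2/5:
¬A = ¬1/5 = 4/5
¬A ⇒ B = 4/5 ⇒ 2/5 = 3/5
B · A = 2/5 · 1/5 = 1/5
¬(B · A) = ¬1/5 = 4/5
(¬A ⇒ B) + ¬(B · A) = 3/5 + 4/5 = 4/5
A ⇒ A = 1/5 ⇒ 1/5 = 1
B ⇒ A = 2/5 ⇒ 1/5 = 4/5
(A ⇒ A) ⇒ (B ⇒ A) = 1 ⇒ 4/5 = 4/5
((¬A ⇒ B) + ¬(B · A)) + ((A ⇒ A) ⇒ (B ⇒ A)) = 4/5 + 4/5 = 4/5
No assignment yields a value below 4/5, so this is the minimum.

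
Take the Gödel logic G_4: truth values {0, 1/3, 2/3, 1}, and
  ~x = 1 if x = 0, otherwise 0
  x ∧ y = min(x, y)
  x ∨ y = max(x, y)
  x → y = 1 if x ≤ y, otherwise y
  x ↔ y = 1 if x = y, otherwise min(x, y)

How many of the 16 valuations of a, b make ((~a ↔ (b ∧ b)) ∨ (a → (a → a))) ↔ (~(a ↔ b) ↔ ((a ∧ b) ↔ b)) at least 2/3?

3

a = 0, b = 0 ↦ 0  <
a = 0, b = 1/3 ↦ 0  <
a = 0, b = 2/3 ↦ 0  <
a = 0, b = 1 ↦ 0  <
a = 1/3, b = 0 ↦ 1  ≥
a = 1/3, b = 1/3 ↦ 0  <
a = 1/3, b = 2/3 ↦ 0  <
a = 1/3, b = 1 ↦ 0  <
a = 2/3, b = 0 ↦ 1  ≥
a = 2/3, b = 1/3 ↦ 0  <
a = 2/3, b = 2/3 ↦ 0  <
a = 2/3, b = 1 ↦ 0  <
a = 1, b = 0 ↦ 1  ≥
a = 1, b = 1/3 ↦ 0  <
a = 1, b = 2/3 ↦ 0  <
a = 1, b = 1 ↦ 0  <
So 3 of the 16 assignments meet the threshold.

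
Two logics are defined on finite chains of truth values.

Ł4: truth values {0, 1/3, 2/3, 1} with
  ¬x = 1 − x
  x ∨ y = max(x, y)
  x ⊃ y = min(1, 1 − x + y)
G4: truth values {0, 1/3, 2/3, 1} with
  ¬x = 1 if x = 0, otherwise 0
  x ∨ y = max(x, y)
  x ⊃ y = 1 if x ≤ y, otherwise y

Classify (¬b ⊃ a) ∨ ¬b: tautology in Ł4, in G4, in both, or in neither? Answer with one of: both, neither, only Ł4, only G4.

In Ł4: at a = 0, b = 1/3 the value is 2/3 — not a tautology.
In G4: every assignment gives 1 — tautology.

only G4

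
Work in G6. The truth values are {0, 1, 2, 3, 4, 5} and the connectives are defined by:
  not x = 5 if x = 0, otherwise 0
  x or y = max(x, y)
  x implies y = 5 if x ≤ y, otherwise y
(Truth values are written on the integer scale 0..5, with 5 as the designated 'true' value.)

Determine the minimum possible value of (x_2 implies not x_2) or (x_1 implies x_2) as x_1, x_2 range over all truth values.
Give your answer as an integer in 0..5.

Take x_1 = 2, x_2 = 1:
not x_2 = not 1 = 0
x_2 implies not x_2 = 1 implies 0 = 0
x_1 implies x_2 = 2 implies 1 = 1
(x_2 implies not x_2) or (x_1 implies x_2) = 0 or 1 = 1
No assignment yields a value below 1, so this is the minimum.

1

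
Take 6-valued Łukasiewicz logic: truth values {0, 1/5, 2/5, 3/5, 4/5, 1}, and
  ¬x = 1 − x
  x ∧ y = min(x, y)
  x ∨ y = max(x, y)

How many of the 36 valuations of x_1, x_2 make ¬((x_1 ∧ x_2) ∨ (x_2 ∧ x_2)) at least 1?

value 1: 6 assignments (counts)
value 4/5: 6 assignments
value 3/5: 6 assignments
value 2/5: 6 assignments
value 1/5: 6 assignments
value 0: 6 assignments
So 6 of the 36 assignments meet the threshold.

6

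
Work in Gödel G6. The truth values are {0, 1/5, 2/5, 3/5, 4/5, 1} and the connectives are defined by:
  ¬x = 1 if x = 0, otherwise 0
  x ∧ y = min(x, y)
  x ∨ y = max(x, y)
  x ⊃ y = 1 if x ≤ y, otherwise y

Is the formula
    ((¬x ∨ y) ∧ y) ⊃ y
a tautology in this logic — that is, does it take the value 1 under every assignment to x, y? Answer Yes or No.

At x = 0, y = 1/5, for instance:
¬x = ¬0 = 1
¬x ∨ y = 1 ∨ 1/5 = 1
(¬x ∨ y) ∧ y = 1 ∧ 1/5 = 1/5
((¬x ∨ y) ∧ y) ⊃ y = 1/5 ⊃ 1/5 = 1
and checking the remaining 35 assignments likewise gives ≥ 1 in every case.

Yes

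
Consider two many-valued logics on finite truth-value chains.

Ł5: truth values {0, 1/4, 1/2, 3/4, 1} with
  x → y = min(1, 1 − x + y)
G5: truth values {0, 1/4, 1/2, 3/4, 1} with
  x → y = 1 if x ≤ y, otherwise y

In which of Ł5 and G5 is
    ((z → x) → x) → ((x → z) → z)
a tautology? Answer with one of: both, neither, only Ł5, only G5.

only Ł5

In Ł5: every assignment gives 1 — tautology.
In G5: at x = 0, z = 1/4 the value is 1/4 — not a tautology.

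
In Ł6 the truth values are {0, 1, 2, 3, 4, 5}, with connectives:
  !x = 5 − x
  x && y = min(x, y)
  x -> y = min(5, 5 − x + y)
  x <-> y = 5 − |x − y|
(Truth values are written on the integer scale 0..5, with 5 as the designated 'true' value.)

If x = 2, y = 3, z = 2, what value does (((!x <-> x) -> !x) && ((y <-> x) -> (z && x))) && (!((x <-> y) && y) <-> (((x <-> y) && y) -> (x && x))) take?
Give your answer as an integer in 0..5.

!x = !2 = 3
!x <-> x = 3 <-> 2 = 4
!x = !2 = 3
(!x <-> x) -> !x = 4 -> 3 = 4
y <-> x = 3 <-> 2 = 4
z && x = 2 && 2 = 2
(y <-> x) -> (z && x) = 4 -> 2 = 3
((!x <-> x) -> !x) && ((y <-> x) -> (z && x)) = 4 && 3 = 3
x <-> y = 2 <-> 3 = 4
(x <-> y) && y = 4 && 3 = 3
!((x <-> y) && y) = !3 = 2
x <-> y = 2 <-> 3 = 4
(x <-> y) && y = 4 && 3 = 3
x && x = 2 && 2 = 2
((x <-> y) && y) -> (x && x) = 3 -> 2 = 4
!((x <-> y) && y) <-> (((x <-> y) && y) -> (x && x)) = 2 <-> 4 = 3
(((!x <-> x) -> !x) && ((y <-> x) -> (z && x))) && (!((x <-> y) && y) <-> (((x <-> y) && y) -> (x && x))) = 3 && 3 = 3

3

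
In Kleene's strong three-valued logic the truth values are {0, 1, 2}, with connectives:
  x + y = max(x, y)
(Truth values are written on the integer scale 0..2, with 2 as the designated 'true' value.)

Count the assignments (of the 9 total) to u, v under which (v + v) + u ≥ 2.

u = 0, v = 0 ↦ 0  <
u = 0, v = 1 ↦ 1  <
u = 0, v = 2 ↦ 2  ≥
u = 1, v = 0 ↦ 1  <
u = 1, v = 1 ↦ 1  <
u = 1, v = 2 ↦ 2  ≥
u = 2, v = 0 ↦ 2  ≥
u = 2, v = 1 ↦ 2  ≥
u = 2, v = 2 ↦ 2  ≥
So 5 of the 9 assignments meet the threshold.

5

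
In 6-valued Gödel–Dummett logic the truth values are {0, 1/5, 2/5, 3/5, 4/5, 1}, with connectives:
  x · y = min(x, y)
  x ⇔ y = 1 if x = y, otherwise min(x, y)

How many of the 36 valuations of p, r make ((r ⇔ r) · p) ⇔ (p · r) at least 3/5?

24

value 1: 21 assignments (counts)
value 4/5: 1 assignment (counts)
value 3/5: 2 assignments (counts)
value 2/5: 3 assignments
value 1/5: 4 assignments
value 0: 5 assignments
So 24 of the 36 assignments meet the threshold.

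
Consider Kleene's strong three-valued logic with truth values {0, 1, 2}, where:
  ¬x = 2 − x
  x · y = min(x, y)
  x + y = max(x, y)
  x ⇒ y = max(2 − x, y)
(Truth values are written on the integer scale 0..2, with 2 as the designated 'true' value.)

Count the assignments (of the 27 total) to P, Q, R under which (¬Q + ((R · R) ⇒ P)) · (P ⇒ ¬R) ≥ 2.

11

value 2: 11 assignments (counts)
value 1: 12 assignments
value 0: 4 assignments
So 11 of the 27 assignments meet the threshold.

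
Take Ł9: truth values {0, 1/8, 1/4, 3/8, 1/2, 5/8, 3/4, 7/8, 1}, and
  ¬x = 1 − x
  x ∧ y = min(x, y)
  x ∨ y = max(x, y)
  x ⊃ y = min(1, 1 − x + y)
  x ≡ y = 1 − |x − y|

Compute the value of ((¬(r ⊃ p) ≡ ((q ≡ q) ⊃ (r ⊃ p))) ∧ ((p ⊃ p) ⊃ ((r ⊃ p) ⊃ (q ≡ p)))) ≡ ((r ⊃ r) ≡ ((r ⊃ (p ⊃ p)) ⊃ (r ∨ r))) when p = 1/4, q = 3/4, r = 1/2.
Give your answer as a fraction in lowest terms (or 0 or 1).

r ⊃ p = 1/2 ⊃ 1/4 = 3/4
¬(r ⊃ p) = ¬3/4 = 1/4
q ≡ q = 3/4 ≡ 3/4 = 1
r ⊃ p = 1/2 ⊃ 1/4 = 3/4
(q ≡ q) ⊃ (r ⊃ p) = 1 ⊃ 3/4 = 3/4
¬(r ⊃ p) ≡ ((q ≡ q) ⊃ (r ⊃ p)) = 1/4 ≡ 3/4 = 1/2
p ⊃ p = 1/4 ⊃ 1/4 = 1
r ⊃ p = 1/2 ⊃ 1/4 = 3/4
q ≡ p = 3/4 ≡ 1/4 = 1/2
(r ⊃ p) ⊃ (q ≡ p) = 3/4 ⊃ 1/2 = 3/4
(p ⊃ p) ⊃ ((r ⊃ p) ⊃ (q ≡ p)) = 1 ⊃ 3/4 = 3/4
(¬(r ⊃ p) ≡ ((q ≡ q) ⊃ (r ⊃ p))) ∧ ((p ⊃ p) ⊃ ((r ⊃ p) ⊃ (q ≡ p))) = 1/2 ∧ 3/4 = 1/2
r ⊃ r = 1/2 ⊃ 1/2 = 1
p ⊃ p = 1/4 ⊃ 1/4 = 1
r ⊃ (p ⊃ p) = 1/2 ⊃ 1 = 1
r ∨ r = 1/2 ∨ 1/2 = 1/2
(r ⊃ (p ⊃ p)) ⊃ (r ∨ r) = 1 ⊃ 1/2 = 1/2
(r ⊃ r) ≡ ((r ⊃ (p ⊃ p)) ⊃ (r ∨ r)) = 1 ≡ 1/2 = 1/2
((¬(r ⊃ p) ≡ ((q ≡ q) ⊃ (r ⊃ p))) ∧ ((p ⊃ p) ⊃ ((r ⊃ p) ⊃ (q ≡ p)))) ≡ ((r ⊃ r) ≡ ((r ⊃ (p ⊃ p)) ⊃ (r ∨ r))) = 1/2 ≡ 1/2 = 1

1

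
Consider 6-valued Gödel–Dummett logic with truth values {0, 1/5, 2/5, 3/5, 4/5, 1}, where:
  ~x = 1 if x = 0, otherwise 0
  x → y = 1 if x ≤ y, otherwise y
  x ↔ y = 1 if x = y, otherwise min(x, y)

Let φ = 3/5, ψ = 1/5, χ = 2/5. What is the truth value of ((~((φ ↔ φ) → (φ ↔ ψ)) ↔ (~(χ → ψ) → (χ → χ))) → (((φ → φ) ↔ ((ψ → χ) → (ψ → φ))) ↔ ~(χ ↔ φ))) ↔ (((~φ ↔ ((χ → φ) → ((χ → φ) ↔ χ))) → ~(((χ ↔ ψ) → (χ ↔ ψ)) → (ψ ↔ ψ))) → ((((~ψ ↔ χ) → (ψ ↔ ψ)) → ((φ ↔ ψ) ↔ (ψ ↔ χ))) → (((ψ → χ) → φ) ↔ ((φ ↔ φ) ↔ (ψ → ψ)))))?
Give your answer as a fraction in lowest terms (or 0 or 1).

φ ↔ φ = 3/5 ↔ 3/5 = 1
φ ↔ ψ = 3/5 ↔ 1/5 = 1/5
(φ ↔ φ) → (φ ↔ ψ) = 1 → 1/5 = 1/5
~((φ ↔ φ) → (φ ↔ ψ)) = ~1/5 = 0
χ → ψ = 2/5 → 1/5 = 1/5
~(χ → ψ) = ~1/5 = 0
χ → χ = 2/5 → 2/5 = 1
~(χ → ψ) → (χ → χ) = 0 → 1 = 1
~((φ ↔ φ) → (φ ↔ ψ)) ↔ (~(χ → ψ) → (χ → χ)) = 0 ↔ 1 = 0
φ → φ = 3/5 → 3/5 = 1
ψ → χ = 1/5 → 2/5 = 1
ψ → φ = 1/5 → 3/5 = 1
(ψ → χ) → (ψ → φ) = 1 → 1 = 1
(φ → φ) ↔ ((ψ → χ) → (ψ → φ)) = 1 ↔ 1 = 1
χ ↔ φ = 2/5 ↔ 3/5 = 2/5
~(χ ↔ φ) = ~2/5 = 0
((φ → φ) ↔ ((ψ → χ) → (ψ → φ))) ↔ ~(χ ↔ φ) = 1 ↔ 0 = 0
(~((φ ↔ φ) → (φ ↔ ψ)) ↔ (~(χ → ψ) → (χ → χ))) → (((φ → φ) ↔ ((ψ → χ) → (ψ → φ))) ↔ ~(χ ↔ φ)) = 0 → 0 = 1
~φ = ~3/5 = 0
χ → φ = 2/5 → 3/5 = 1
χ → φ = 2/5 → 3/5 = 1
(χ → φ) ↔ χ = 1 ↔ 2/5 = 2/5
(χ → φ) → ((χ → φ) ↔ χ) = 1 → 2/5 = 2/5
~φ ↔ ((χ → φ) → ((χ → φ) ↔ χ)) = 0 ↔ 2/5 = 0
χ ↔ ψ = 2/5 ↔ 1/5 = 1/5
χ ↔ ψ = 2/5 ↔ 1/5 = 1/5
(χ ↔ ψ) → (χ ↔ ψ) = 1/5 → 1/5 = 1
ψ ↔ ψ = 1/5 ↔ 1/5 = 1
((χ ↔ ψ) → (χ ↔ ψ)) → (ψ ↔ ψ) = 1 → 1 = 1
~(((χ ↔ ψ) → (χ ↔ ψ)) → (ψ ↔ ψ)) = ~1 = 0
(~φ ↔ ((χ → φ) → ((χ → φ) ↔ χ))) → ~(((χ ↔ ψ) → (χ ↔ ψ)) → (ψ ↔ ψ)) = 0 → 0 = 1
~ψ = ~1/5 = 0
~ψ ↔ χ = 0 ↔ 2/5 = 0
ψ ↔ ψ = 1/5 ↔ 1/5 = 1
(~ψ ↔ χ) → (ψ ↔ ψ) = 0 → 1 = 1
φ ↔ ψ = 3/5 ↔ 1/5 = 1/5
ψ ↔ χ = 1/5 ↔ 2/5 = 1/5
(φ ↔ ψ) ↔ (ψ ↔ χ) = 1/5 ↔ 1/5 = 1
((~ψ ↔ χ) → (ψ ↔ ψ)) → ((φ ↔ ψ) ↔ (ψ ↔ χ)) = 1 → 1 = 1
ψ → χ = 1/5 → 2/5 = 1
(ψ → χ) → φ = 1 → 3/5 = 3/5
φ ↔ φ = 3/5 ↔ 3/5 = 1
ψ → ψ = 1/5 → 1/5 = 1
(φ ↔ φ) ↔ (ψ → ψ) = 1 ↔ 1 = 1
((ψ → χ) → φ) ↔ ((φ ↔ φ) ↔ (ψ → ψ)) = 3/5 ↔ 1 = 3/5
(((~ψ ↔ χ) → (ψ ↔ ψ)) → ((φ ↔ ψ) ↔ (ψ ↔ χ))) → (((ψ → χ) → φ) ↔ ((φ ↔ φ) ↔ (ψ → ψ))) = 1 → 3/5 = 3/5
((~φ ↔ ((χ → φ) → ((χ → φ) ↔ χ))) → ~(((χ ↔ ψ) → (χ ↔ ψ)) → (ψ ↔ ψ))) → ((((~ψ ↔ χ) → (ψ ↔ ψ)) → ((φ ↔ ψ) ↔ (ψ ↔ χ))) → (((ψ → χ) → φ) ↔ ((φ ↔ φ) ↔ (ψ → ψ)))) = 1 → 3/5 = 3/5
((~((φ ↔ φ) → (φ ↔ ψ)) ↔ (~(χ → ψ) → (χ → χ))) → (((φ → φ) ↔ ((ψ → χ) → (ψ → φ))) ↔ ~(χ ↔ φ))) ↔ (((~φ ↔ ((χ → φ) → ((χ → φ) ↔ χ))) → ~(((χ ↔ ψ) → (χ ↔ ψ)) → (ψ ↔ ψ))) → ((((~ψ ↔ χ) → (ψ ↔ ψ)) → ((φ ↔ ψ) ↔ (ψ ↔ χ))) → (((ψ → χ) → φ) ↔ ((φ ↔ φ) ↔ (ψ → ψ))))) = 1 ↔ 3/5 = 3/5

3/5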